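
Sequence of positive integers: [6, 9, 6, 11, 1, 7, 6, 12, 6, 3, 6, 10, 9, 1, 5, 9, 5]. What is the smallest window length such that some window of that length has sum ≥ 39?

Extend right; whenever the sum reaches 39, record the length and shrink from the left:
add 6: running sum 6 < 39
add 9: running sum 15 < 39
add 6: running sum 21 < 39
add 11: running sum 32 < 39
add 1: running sum 33 < 39
end 5: [6, 9, 6, 11, 1, 7] sum 40, len 6
end 6: [9, 6, 11, 1, 7, 6] sum 40, len 6
end 7: [6, 11, 1, 7, 6, 12] sum 43, len 6
end 8: [11, 1, 7, 6, 12, 6] sum 43, len 6
end 9: [11, 1, 7, 6, 12, 6, 3] sum 46, len 7
end 10: [7, 6, 12, 6, 3, 6] sum 40, len 6
end 11: [6, 12, 6, 3, 6, 10] sum 43, len 6
end 12: [12, 6, 3, 6, 10, 9] sum 46, len 6
end 13: [12, 6, 3, 6, 10, 9, 1] sum 47, len 7
end 14: [6, 3, 6, 10, 9, 1, 5] sum 40, len 7
end 15: [6, 10, 9, 1, 5, 9] sum 40, len 6
end 16: [10, 9, 1, 5, 9, 5] sum 39, len 6
Shortest qualifying length: 6.

6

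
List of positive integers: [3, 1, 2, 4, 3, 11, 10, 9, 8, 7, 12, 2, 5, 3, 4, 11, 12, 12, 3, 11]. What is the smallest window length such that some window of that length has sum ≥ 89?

12

add 3: running sum 3 < 89
add 1: running sum 4 < 89
add 2: running sum 6 < 89
add 4: running sum 10 < 89
add 3: running sum 13 < 89
add 11: running sum 24 < 89
add 10: running sum 34 < 89
add 9: running sum 43 < 89
add 8: running sum 51 < 89
add 7: running sum 58 < 89
add 12: running sum 70 < 89
add 2: running sum 72 < 89
add 5: running sum 77 < 89
add 3: running sum 80 < 89
add 4: running sum 84 < 89
add 11: shortest ending here [4, 3, 11, 10, 9, 8, 7, 12, 2, 5, 3, 4, 11] sum 89, len 13
add 12: shortest ending here [11, 10, 9, 8, 7, 12, 2, 5, 3, 4, 11, 12] sum 94, len 12
add 12: shortest ending here [10, 9, 8, 7, 12, 2, 5, 3, 4, 11, 12, 12] sum 95, len 12
add 3: shortest ending here [10, 9, 8, 7, 12, 2, 5, 3, 4, 11, 12, 12, 3] sum 98, len 13
add 11: shortest ending here [8, 7, 12, 2, 5, 3, 4, 11, 12, 12, 3, 11] sum 90, len 12
Shortest qualifying length: 12.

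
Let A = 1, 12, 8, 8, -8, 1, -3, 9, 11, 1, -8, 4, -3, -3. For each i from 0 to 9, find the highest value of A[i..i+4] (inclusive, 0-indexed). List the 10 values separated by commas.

12, 12, 8, 9, 11, 11, 11, 11, 11, 4

(1, 12, 8, 8, -8) → max 12
(12, 8, 8, -8, 1) → max 12
(8, 8, -8, 1, -3) → max 8
(8, -8, 1, -3, 9) → max 9
(-8, 1, -3, 9, 11) → max 11
(1, -3, 9, 11, 1) → max 11
(-3, 9, 11, 1, -8) → max 11
(9, 11, 1, -8, 4) → max 11
(11, 1, -8, 4, -3) → max 11
(1, -8, 4, -3, -3) → max 4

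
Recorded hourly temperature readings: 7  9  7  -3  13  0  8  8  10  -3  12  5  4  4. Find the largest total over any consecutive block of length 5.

[7, 9, 7, -3, 13] → sum 33
[9, 7, -3, 13, 0] → sum 26
[7, -3, 13, 0, 8] → sum 25
[-3, 13, 0, 8, 8] → sum 26
[13, 0, 8, 8, 10] → sum 39
[0, 8, 8, 10, -3] → sum 23
[8, 8, 10, -3, 12] → sum 35
[8, 10, -3, 12, 5] → sum 32
[10, -3, 12, 5, 4] → sum 28
[-3, 12, 5, 4, 4] → sum 22
Largest of these is 39.

39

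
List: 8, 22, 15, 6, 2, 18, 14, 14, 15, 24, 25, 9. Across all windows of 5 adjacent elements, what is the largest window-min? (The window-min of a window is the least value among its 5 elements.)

[8, 22, 15, 6, 2] → min 2
[22, 15, 6, 2, 18] → min 2
[15, 6, 2, 18, 14] → min 2
[6, 2, 18, 14, 14] → min 2
[2, 18, 14, 14, 15] → min 2
[18, 14, 14, 15, 24] → min 14
[14, 14, 15, 24, 25] → min 14
[14, 15, 24, 25, 9] → min 9
Largest of these is 14.

14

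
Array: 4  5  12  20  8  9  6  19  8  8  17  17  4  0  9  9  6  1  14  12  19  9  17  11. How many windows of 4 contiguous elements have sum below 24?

1

4 5 12 20 → sum 41
5 12 20 8 → sum 45
12 20 8 9 → sum 49
20 8 9 6 → sum 43
8 9 6 19 → sum 42
9 6 19 8 → sum 42
6 19 8 8 → sum 41
19 8 8 17 → sum 52
8 8 17 17 → sum 50
8 17 17 4 → sum 46
17 17 4 0 → sum 38
17 4 0 9 → sum 30
4 0 9 9 → sum 22  < 24 ✓
0 9 9 6 → sum 24
9 9 6 1 → sum 25
9 6 1 14 → sum 30
6 1 14 12 → sum 33
1 14 12 19 → sum 46
14 12 19 9 → sum 54
12 19 9 17 → sum 57
19 9 17 11 → sum 56
1 window satisfy the condition.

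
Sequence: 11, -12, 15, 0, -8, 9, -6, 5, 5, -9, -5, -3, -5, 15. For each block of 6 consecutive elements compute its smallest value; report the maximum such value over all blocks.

-8

Each size-6 window and its min:
11 -12 15 0 -8 9 → min -12
-12 15 0 -8 9 -6 → min -12
15 0 -8 9 -6 5 → min -8
0 -8 9 -6 5 5 → min -8
-8 9 -6 5 5 -9 → min -9
9 -6 5 5 -9 -5 → min -9
-6 5 5 -9 -5 -3 → min -9
5 5 -9 -5 -3 -5 → min -9
5 -9 -5 -3 -5 15 → min -9
Maximum of these is -8.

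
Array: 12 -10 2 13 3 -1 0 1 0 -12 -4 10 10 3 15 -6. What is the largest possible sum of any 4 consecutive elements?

12 -10 2 13 → sum 17
-10 2 13 3 → sum 8
2 13 3 -1 → sum 17
13 3 -1 0 → sum 15
3 -1 0 1 → sum 3
-1 0 1 0 → sum 0
0 1 0 -12 → sum -11
1 0 -12 -4 → sum -15
0 -12 -4 10 → sum -6
-12 -4 10 10 → sum 4
-4 10 10 3 → sum 19
10 10 3 15 → sum 38
10 3 15 -6 → sum 22
Largest of these is 38.

38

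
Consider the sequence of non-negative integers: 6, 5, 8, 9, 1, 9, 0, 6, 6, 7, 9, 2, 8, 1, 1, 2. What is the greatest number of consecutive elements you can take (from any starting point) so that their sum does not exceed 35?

7

→ 6: sum 6, len 1
→ 5: sum 11, len 2
→ 8: sum 19, len 3
→ 9: sum 28, len 4
→ 1: sum 29, len 5
→ 9 (dropped 6): sum 32, len 5
→ 0: sum 32, len 6
→ 6 (dropped 5): sum 33, len 6
→ 6 (dropped 8): sum 31, len 6
→ 7 (dropped 9): sum 29, len 6
→ 9 (dropped 1, 9): sum 28, len 5
→ 2: sum 30, len 6
→ 8 (dropped 0, 6): sum 32, len 5
→ 1: sum 33, len 6
→ 1: sum 34, len 7
→ 2 (dropped 6): sum 30, len 7
Longest length seen: 7.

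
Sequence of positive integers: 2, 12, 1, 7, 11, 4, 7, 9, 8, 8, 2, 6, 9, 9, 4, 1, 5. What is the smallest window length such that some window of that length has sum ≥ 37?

5

add 2: running sum 2 < 37
add 12: running sum 14 < 37
add 1: running sum 15 < 37
add 7: running sum 22 < 37
add 11: running sum 33 < 37
end 5: [2, 12, 1, 7, 11, 4] sum 37, len 6
end 6: [12, 1, 7, 11, 4, 7] sum 42, len 6
end 7: [7, 11, 4, 7, 9] sum 38, len 5
end 8: [11, 4, 7, 9, 8] sum 39, len 5
end 9: [11, 4, 7, 9, 8, 8] sum 47, len 6
end 10: [4, 7, 9, 8, 8, 2] sum 38, len 6
end 11: [7, 9, 8, 8, 2, 6] sum 40, len 6
end 12: [9, 8, 8, 2, 6, 9] sum 42, len 6
end 13: [8, 8, 2, 6, 9, 9] sum 42, len 6
end 14: [8, 2, 6, 9, 9, 4] sum 38, len 6
end 15: [8, 2, 6, 9, 9, 4, 1] sum 39, len 7
end 16: [8, 2, 6, 9, 9, 4, 1, 5] sum 44, len 8
Shortest qualifying length: 5.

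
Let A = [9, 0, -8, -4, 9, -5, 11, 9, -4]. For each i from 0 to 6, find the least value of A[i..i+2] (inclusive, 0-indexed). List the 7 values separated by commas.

Sliding a size-3 window across the 9 values:
[9, 0, -8] → min -8
[0, -8, -4] → min -8
[-8, -4, 9] → min -8
[-4, 9, -5] → min -5
[9, -5, 11] → min -5
[-5, 11, 9] → min -5
[11, 9, -4] → min -4

-8, -8, -8, -5, -5, -5, -4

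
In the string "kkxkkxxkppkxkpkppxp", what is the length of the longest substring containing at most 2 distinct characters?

add k: window [k] (1 distinct), len 1
add k: window [k, k] (1 distinct), len 2
add x: window [k, k, x] (2 distinct), len 3
add k: window [k, k, x, k] (2 distinct), len 4
add k: window [k, k, x, k, k] (2 distinct), len 5
add x: window [k, k, x, k, k, x] (2 distinct), len 6
add x: window [k, k, x, k, k, x, x] (2 distinct), len 7
add k: window [k, k, x, k, k, x, x, k] (2 distinct), len 8
add p: window [k, p] (2 distinct), len 2
add p: window [k, p, p] (2 distinct), len 3
add k: window [k, p, p, k] (2 distinct), len 4
add x: window [k, x] (2 distinct), len 2
add k: window [k, x, k] (2 distinct), len 3
add p: window [k, p] (2 distinct), len 2
add k: window [k, p, k] (2 distinct), len 3
add p: window [k, p, k, p] (2 distinct), len 4
add p: window [k, p, k, p, p] (2 distinct), len 5
add x: window [p, p, x] (2 distinct), len 3
add p: window [p, p, x, p] (2 distinct), len 4
Longest length with ≤2 distinct: 8.

8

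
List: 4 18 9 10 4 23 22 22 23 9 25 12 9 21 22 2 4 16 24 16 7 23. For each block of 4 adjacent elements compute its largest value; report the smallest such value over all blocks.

[4, 18, 9, 10] → max 18
[18, 9, 10, 4] → max 18
[9, 10, 4, 23] → max 23
[10, 4, 23, 22] → max 23
[4, 23, 22, 22] → max 23
[23, 22, 22, 23] → max 23
[22, 22, 23, 9] → max 23
[22, 23, 9, 25] → max 25
[23, 9, 25, 12] → max 25
[9, 25, 12, 9] → max 25
[25, 12, 9, 21] → max 25
[12, 9, 21, 22] → max 22
[9, 21, 22, 2] → max 22
[21, 22, 2, 4] → max 22
[22, 2, 4, 16] → max 22
[2, 4, 16, 24] → max 24
[4, 16, 24, 16] → max 24
[16, 24, 16, 7] → max 24
[24, 16, 7, 23] → max 24
Smallest of these is 18.

18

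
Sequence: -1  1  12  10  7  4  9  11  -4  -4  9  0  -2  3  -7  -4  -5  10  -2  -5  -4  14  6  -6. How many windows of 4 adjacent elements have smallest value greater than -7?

(-1, 1, 12, 10) → min -1  > -7 ✓
(1, 12, 10, 7) → min 1  > -7 ✓
(12, 10, 7, 4) → min 4  > -7 ✓
(10, 7, 4, 9) → min 4  > -7 ✓
(7, 4, 9, 11) → min 4  > -7 ✓
(4, 9, 11, -4) → min -4  > -7 ✓
(9, 11, -4, -4) → min -4  > -7 ✓
(11, -4, -4, 9) → min -4  > -7 ✓
(-4, -4, 9, 0) → min -4  > -7 ✓
(-4, 9, 0, -2) → min -4  > -7 ✓
(9, 0, -2, 3) → min -2  > -7 ✓
(0, -2, 3, -7) → min -7
(-2, 3, -7, -4) → min -7
(3, -7, -4, -5) → min -7
(-7, -4, -5, 10) → min -7
(-4, -5, 10, -2) → min -5  > -7 ✓
(-5, 10, -2, -5) → min -5  > -7 ✓
(10, -2, -5, -4) → min -5  > -7 ✓
(-2, -5, -4, 14) → min -5  > -7 ✓
(-5, -4, 14, 6) → min -5  > -7 ✓
(-4, 14, 6, -6) → min -6  > -7 ✓
17 windows satisfy the condition.

17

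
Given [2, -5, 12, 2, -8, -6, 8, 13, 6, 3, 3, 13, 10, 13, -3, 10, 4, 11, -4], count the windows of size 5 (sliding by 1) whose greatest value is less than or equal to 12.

4

[2, -5, 12, 2, -8] → max 12  ≤ 12 ✓
[-5, 12, 2, -8, -6] → max 12  ≤ 12 ✓
[12, 2, -8, -6, 8] → max 12  ≤ 12 ✓
[2, -8, -6, 8, 13] → max 13
[-8, -6, 8, 13, 6] → max 13
[-6, 8, 13, 6, 3] → max 13
[8, 13, 6, 3, 3] → max 13
[13, 6, 3, 3, 13] → max 13
[6, 3, 3, 13, 10] → max 13
[3, 3, 13, 10, 13] → max 13
[3, 13, 10, 13, -3] → max 13
[13, 10, 13, -3, 10] → max 13
[10, 13, -3, 10, 4] → max 13
[13, -3, 10, 4, 11] → max 13
[-3, 10, 4, 11, -4] → max 11  ≤ 12 ✓
4 windows satisfy the condition.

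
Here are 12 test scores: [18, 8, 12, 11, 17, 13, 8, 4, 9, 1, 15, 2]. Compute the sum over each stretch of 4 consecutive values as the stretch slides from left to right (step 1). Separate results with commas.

49, 48, 53, 49, 42, 34, 22, 29, 27

Sliding a size-4 window across the 12 values:
18 8 12 11 → sum 49
8 12 11 17 → sum 48
12 11 17 13 → sum 53
11 17 13 8 → sum 49
17 13 8 4 → sum 42
13 8 4 9 → sum 34
8 4 9 1 → sum 22
4 9 1 15 → sum 29
9 1 15 2 → sum 27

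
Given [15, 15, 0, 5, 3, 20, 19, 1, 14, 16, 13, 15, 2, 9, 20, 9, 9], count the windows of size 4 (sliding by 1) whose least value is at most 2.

15 15 0 5 → min 0  ≤ 2 ✓
15 0 5 3 → min 0  ≤ 2 ✓
0 5 3 20 → min 0  ≤ 2 ✓
5 3 20 19 → min 3
3 20 19 1 → min 1  ≤ 2 ✓
20 19 1 14 → min 1  ≤ 2 ✓
19 1 14 16 → min 1  ≤ 2 ✓
1 14 16 13 → min 1  ≤ 2 ✓
14 16 13 15 → min 13
16 13 15 2 → min 2  ≤ 2 ✓
13 15 2 9 → min 2  ≤ 2 ✓
15 2 9 20 → min 2  ≤ 2 ✓
2 9 20 9 → min 2  ≤ 2 ✓
9 20 9 9 → min 9
11 windows satisfy the condition.

11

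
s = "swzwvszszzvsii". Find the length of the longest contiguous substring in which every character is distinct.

4

[s] len 1
[s, w] len 2
[s, w, z] len 3
[z, w] len 2
[z, w, v] len 3
[z, w, v, s] len 4
[w, v, s, z] len 4
[z, s] len 2
[s, z] len 2
[z] len 1
[z, v] len 2
[z, v, s] len 3
[z, v, s, i] len 4
[i] len 1
Longest all-distinct length: 4.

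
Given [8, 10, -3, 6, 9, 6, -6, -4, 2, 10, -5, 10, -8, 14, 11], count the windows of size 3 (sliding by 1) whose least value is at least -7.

(8, 10, -3) → min -3  ≥ -7 ✓
(10, -3, 6) → min -3  ≥ -7 ✓
(-3, 6, 9) → min -3  ≥ -7 ✓
(6, 9, 6) → min 6  ≥ -7 ✓
(9, 6, -6) → min -6  ≥ -7 ✓
(6, -6, -4) → min -6  ≥ -7 ✓
(-6, -4, 2) → min -6  ≥ -7 ✓
(-4, 2, 10) → min -4  ≥ -7 ✓
(2, 10, -5) → min -5  ≥ -7 ✓
(10, -5, 10) → min -5  ≥ -7 ✓
(-5, 10, -8) → min -8
(10, -8, 14) → min -8
(-8, 14, 11) → min -8
10 windows satisfy the condition.

10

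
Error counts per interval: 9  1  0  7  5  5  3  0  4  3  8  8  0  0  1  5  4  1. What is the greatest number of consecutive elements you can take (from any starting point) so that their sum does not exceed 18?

6

[9] sum 9 len 1
[9, 1] sum 10 len 2
[9, 1, 0] sum 10 len 3
[9, 1, 0, 7] sum 17 len 4
[1, 0, 7, 5] sum 13 len 4
[1, 0, 7, 5, 5] sum 18 len 5
[5, 5, 3] sum 13 len 3
[5, 5, 3, 0] sum 13 len 4
[5, 5, 3, 0, 4] sum 17 len 5
[5, 3, 0, 4, 3] sum 15 len 5
[3, 0, 4, 3, 8] sum 18 len 5
[8, 8] sum 16 len 2
[8, 8, 0] sum 16 len 3
[8, 8, 0, 0] sum 16 len 4
[8, 8, 0, 0, 1] sum 17 len 5
[8, 0, 0, 1, 5] sum 14 len 5
[8, 0, 0, 1, 5, 4] sum 18 len 6
[0, 0, 1, 5, 4, 1] sum 11 len 6
Longest length seen: 6.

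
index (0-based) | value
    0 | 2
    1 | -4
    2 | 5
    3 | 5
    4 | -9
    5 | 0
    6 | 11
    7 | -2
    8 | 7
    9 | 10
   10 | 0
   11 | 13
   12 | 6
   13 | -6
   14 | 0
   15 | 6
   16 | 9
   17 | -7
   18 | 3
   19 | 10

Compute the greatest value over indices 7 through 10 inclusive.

10

Elements at indices 7..10: -2, 7, 10, 0
max(-2, 7, 10, 0) = 10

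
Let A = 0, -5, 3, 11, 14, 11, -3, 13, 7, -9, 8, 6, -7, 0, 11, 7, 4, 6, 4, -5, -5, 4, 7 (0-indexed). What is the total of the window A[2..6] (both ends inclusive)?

36

Elements at indices 2..6: 3, 11, 14, 11, -3
sum(3, 11, 14, 11, -3) = 36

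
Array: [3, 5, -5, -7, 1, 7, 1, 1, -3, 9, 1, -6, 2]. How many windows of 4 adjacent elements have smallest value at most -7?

[3, 5, -5, -7] → min -7  ≤ -7 ✓
[5, -5, -7, 1] → min -7  ≤ -7 ✓
[-5, -7, 1, 7] → min -7  ≤ -7 ✓
[-7, 1, 7, 1] → min -7  ≤ -7 ✓
[1, 7, 1, 1] → min 1
[7, 1, 1, -3] → min -3
[1, 1, -3, 9] → min -3
[1, -3, 9, 1] → min -3
[-3, 9, 1, -6] → min -6
[9, 1, -6, 2] → min -6
4 windows satisfy the condition.

4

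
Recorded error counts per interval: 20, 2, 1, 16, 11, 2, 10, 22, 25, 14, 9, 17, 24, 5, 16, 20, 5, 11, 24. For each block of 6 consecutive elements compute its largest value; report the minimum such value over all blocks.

16

20 2 1 16 11 2 → max 20
2 1 16 11 2 10 → max 16
1 16 11 2 10 22 → max 22
16 11 2 10 22 25 → max 25
11 2 10 22 25 14 → max 25
2 10 22 25 14 9 → max 25
10 22 25 14 9 17 → max 25
22 25 14 9 17 24 → max 25
25 14 9 17 24 5 → max 25
14 9 17 24 5 16 → max 24
9 17 24 5 16 20 → max 24
17 24 5 16 20 5 → max 24
24 5 16 20 5 11 → max 24
5 16 20 5 11 24 → max 24
Minimum of these is 16.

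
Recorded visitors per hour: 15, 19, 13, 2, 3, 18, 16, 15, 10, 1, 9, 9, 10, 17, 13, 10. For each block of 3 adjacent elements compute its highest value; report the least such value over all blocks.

(15, 19, 13) → max 19
(19, 13, 2) → max 19
(13, 2, 3) → max 13
(2, 3, 18) → max 18
(3, 18, 16) → max 18
(18, 16, 15) → max 18
(16, 15, 10) → max 16
(15, 10, 1) → max 15
(10, 1, 9) → max 10
(1, 9, 9) → max 9
(9, 9, 10) → max 10
(9, 10, 17) → max 17
(10, 17, 13) → max 17
(17, 13, 10) → max 17
Least of these is 9.

9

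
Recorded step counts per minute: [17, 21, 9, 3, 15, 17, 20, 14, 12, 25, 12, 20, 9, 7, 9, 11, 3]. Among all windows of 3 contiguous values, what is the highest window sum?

17 21 9 → sum 47
21 9 3 → sum 33
9 3 15 → sum 27
3 15 17 → sum 35
15 17 20 → sum 52
17 20 14 → sum 51
20 14 12 → sum 46
14 12 25 → sum 51
12 25 12 → sum 49
25 12 20 → sum 57
12 20 9 → sum 41
20 9 7 → sum 36
9 7 9 → sum 25
7 9 11 → sum 27
9 11 3 → sum 23
Highest of these is 57.

57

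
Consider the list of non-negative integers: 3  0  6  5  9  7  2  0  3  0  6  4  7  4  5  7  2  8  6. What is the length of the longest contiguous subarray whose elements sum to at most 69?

16

[3] sum 3 len 1
[3, 0] sum 3 len 2
[3, 0, 6] sum 9 len 3
[3, 0, 6, 5] sum 14 len 4
[3, 0, 6, 5, 9] sum 23 len 5
[3, 0, 6, 5, 9, 7] sum 30 len 6
[3, 0, 6, 5, 9, 7, 2] sum 32 len 7
[3, 0, 6, 5, 9, 7, 2, 0] sum 32 len 8
[3, 0, 6, 5, 9, 7, 2, 0, 3] sum 35 len 9
[3, 0, 6, 5, 9, 7, 2, 0, 3, 0] sum 35 len 10
[3, 0, 6, 5, 9, 7, 2, 0, 3, 0, 6] sum 41 len 11
[3, 0, 6, 5, 9, 7, 2, 0, 3, 0, 6, 4] sum 45 len 12
[3, 0, 6, 5, 9, 7, 2, 0, 3, 0, 6, 4, 7] sum 52 len 13
[3, 0, 6, 5, 9, 7, 2, 0, 3, 0, 6, 4, 7, 4] sum 56 len 14
[3, 0, 6, 5, 9, 7, 2, 0, 3, 0, 6, 4, 7, 4, 5] sum 61 len 15
[3, 0, 6, 5, 9, 7, 2, 0, 3, 0, 6, 4, 7, 4, 5, 7] sum 68 len 16
[0, 6, 5, 9, 7, 2, 0, 3, 0, 6, 4, 7, 4, 5, 7, 2] sum 67 len 16
[5, 9, 7, 2, 0, 3, 0, 6, 4, 7, 4, 5, 7, 2, 8] sum 69 len 15
[7, 2, 0, 3, 0, 6, 4, 7, 4, 5, 7, 2, 8, 6] sum 61 len 14
Longest length seen: 16.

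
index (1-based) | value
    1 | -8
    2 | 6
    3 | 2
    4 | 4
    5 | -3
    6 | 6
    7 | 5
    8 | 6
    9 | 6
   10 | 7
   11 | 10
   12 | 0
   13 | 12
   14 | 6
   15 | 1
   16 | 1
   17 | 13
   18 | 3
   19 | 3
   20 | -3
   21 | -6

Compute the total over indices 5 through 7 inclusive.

Elements at indices 5..7: -3, 6, 5
sum(-3, 6, 5) = 8

8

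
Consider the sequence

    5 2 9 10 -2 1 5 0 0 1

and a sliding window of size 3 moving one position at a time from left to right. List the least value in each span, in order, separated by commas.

2, 2, -2, -2, -2, 0, 0, 0

[5, 2, 9] → min 2
[2, 9, 10] → min 2
[9, 10, -2] → min -2
[10, -2, 1] → min -2
[-2, 1, 5] → min -2
[1, 5, 0] → min 0
[5, 0, 0] → min 0
[0, 0, 1] → min 0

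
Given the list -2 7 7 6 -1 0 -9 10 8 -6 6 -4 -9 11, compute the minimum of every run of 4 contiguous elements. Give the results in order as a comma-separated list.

-2 7 7 6 → min -2
7 7 6 -1 → min -1
7 6 -1 0 → min -1
6 -1 0 -9 → min -9
-1 0 -9 10 → min -9
0 -9 10 8 → min -9
-9 10 8 -6 → min -9
10 8 -6 6 → min -6
8 -6 6 -4 → min -6
-6 6 -4 -9 → min -9
6 -4 -9 11 → min -9

-2, -1, -1, -9, -9, -9, -9, -6, -6, -9, -9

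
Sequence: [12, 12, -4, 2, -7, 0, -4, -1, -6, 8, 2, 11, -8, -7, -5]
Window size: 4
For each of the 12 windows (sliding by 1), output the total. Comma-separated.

22, 3, -9, -9, -12, -11, -3, 3, 15, 13, -2, -9

Sliding a size-4 window across the 15 values:
[12, 12, -4, 2] → sum 22
[12, -4, 2, -7] → sum 3
[-4, 2, -7, 0] → sum -9
[2, -7, 0, -4] → sum -9
[-7, 0, -4, -1] → sum -12
[0, -4, -1, -6] → sum -11
[-4, -1, -6, 8] → sum -3
[-1, -6, 8, 2] → sum 3
[-6, 8, 2, 11] → sum 15
[8, 2, 11, -8] → sum 13
[2, 11, -8, -7] → sum -2
[11, -8, -7, -5] → sum -9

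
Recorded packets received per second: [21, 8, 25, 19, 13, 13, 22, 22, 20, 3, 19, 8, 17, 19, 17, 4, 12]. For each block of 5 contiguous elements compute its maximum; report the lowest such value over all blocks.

19

21 8 25 19 13 → max 25
8 25 19 13 13 → max 25
25 19 13 13 22 → max 25
19 13 13 22 22 → max 22
13 13 22 22 20 → max 22
13 22 22 20 3 → max 22
22 22 20 3 19 → max 22
22 20 3 19 8 → max 22
20 3 19 8 17 → max 20
3 19 8 17 19 → max 19
19 8 17 19 17 → max 19
8 17 19 17 4 → max 19
17 19 17 4 12 → max 19
Lowest of these is 19.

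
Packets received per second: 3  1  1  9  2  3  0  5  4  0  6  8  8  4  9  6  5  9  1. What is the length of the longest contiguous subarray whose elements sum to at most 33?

10

Extend to the right; shrink from the left whenever the sum exceeds 33:
→ 3: sum 3, len 1
→ 1: sum 4, len 2
→ 1: sum 5, len 3
→ 9: sum 14, len 4
→ 2: sum 16, len 5
→ 3: sum 19, len 6
→ 0: sum 19, len 7
→ 5: sum 24, len 8
→ 4: sum 28, len 9
→ 0: sum 28, len 10
→ 6 (dropped 3): sum 31, len 10
→ 8 (dropped 1, 1, 9): sum 28, len 8
→ 8 (dropped 2, 3): sum 31, len 7
→ 4 (dropped 0, 5): sum 30, len 6
→ 9 (dropped 4, 0, 6): sum 29, len 4
→ 6 (dropped 8): sum 27, len 4
→ 5: sum 32, len 5
→ 9 (dropped 8): sum 33, len 5
→ 1 (dropped 4): sum 30, len 5
Longest length seen: 10.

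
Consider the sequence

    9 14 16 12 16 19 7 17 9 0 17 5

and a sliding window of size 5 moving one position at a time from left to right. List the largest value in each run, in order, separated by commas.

9 14 16 12 16 → max 16
14 16 12 16 19 → max 19
16 12 16 19 7 → max 19
12 16 19 7 17 → max 19
16 19 7 17 9 → max 19
19 7 17 9 0 → max 19
7 17 9 0 17 → max 17
17 9 0 17 5 → max 17

16, 19, 19, 19, 19, 19, 17, 17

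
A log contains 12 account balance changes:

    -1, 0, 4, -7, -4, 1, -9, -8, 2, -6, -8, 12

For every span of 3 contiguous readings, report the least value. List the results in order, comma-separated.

-1, -7, -7, -7, -9, -9, -9, -8, -8, -8

Sliding a size-3 window across the 12 values:
-1 0 4 → min -1
0 4 -7 → min -7
4 -7 -4 → min -7
-7 -4 1 → min -7
-4 1 -9 → min -9
1 -9 -8 → min -9
-9 -8 2 → min -9
-8 2 -6 → min -8
2 -6 -8 → min -8
-6 -8 12 → min -8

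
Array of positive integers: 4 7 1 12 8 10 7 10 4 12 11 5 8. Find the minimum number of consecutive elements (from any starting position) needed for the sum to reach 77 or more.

add 4: running sum 4 < 77
add 7: running sum 11 < 77
add 1: running sum 12 < 77
add 12: running sum 24 < 77
add 8: running sum 32 < 77
add 10: running sum 42 < 77
add 7: running sum 49 < 77
add 10: running sum 59 < 77
add 4: running sum 63 < 77
add 12: running sum 75 < 77
add 11: shortest ending here [7, 1, 12, 8, 10, 7, 10, 4, 12, 11] sum 82, len 10
add 5: shortest ending here [12, 8, 10, 7, 10, 4, 12, 11, 5] sum 79, len 9
add 8: shortest ending here [12, 8, 10, 7, 10, 4, 12, 11, 5, 8] sum 87, len 10
Shortest qualifying length: 9.

9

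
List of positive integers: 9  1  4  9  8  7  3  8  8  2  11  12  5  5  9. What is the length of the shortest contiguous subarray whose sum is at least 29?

4

Extend right; whenever the sum reaches 29, record the length and shrink from the left:
add 9: running sum 9 < 29
add 1: running sum 10 < 29
add 4: running sum 14 < 29
add 9: running sum 23 < 29
end 4: [9, 1, 4, 9, 8] sum 31, len 5
end 5: [1, 4, 9, 8, 7] sum 29, len 5
end 6: [4, 9, 8, 7, 3] sum 31, len 5
end 7: [9, 8, 7, 3, 8] sum 35, len 5
end 8: [8, 7, 3, 8, 8] sum 34, len 5
end 9: [8, 7, 3, 8, 8, 2] sum 36, len 6
end 10: [8, 8, 2, 11] sum 29, len 4
end 11: [8, 2, 11, 12] sum 33, len 4
end 12: [2, 11, 12, 5] sum 30, len 4
end 13: [11, 12, 5, 5] sum 33, len 4
end 14: [12, 5, 5, 9] sum 31, len 4
Shortest qualifying length: 4.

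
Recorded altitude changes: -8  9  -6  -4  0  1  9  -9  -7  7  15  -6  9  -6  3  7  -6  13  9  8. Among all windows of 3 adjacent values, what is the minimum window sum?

(-8, 9, -6) → sum -5
(9, -6, -4) → sum -1
(-6, -4, 0) → sum -10
(-4, 0, 1) → sum -3
(0, 1, 9) → sum 10
(1, 9, -9) → sum 1
(9, -9, -7) → sum -7
(-9, -7, 7) → sum -9
(-7, 7, 15) → sum 15
(7, 15, -6) → sum 16
(15, -6, 9) → sum 18
(-6, 9, -6) → sum -3
(9, -6, 3) → sum 6
(-6, 3, 7) → sum 4
(3, 7, -6) → sum 4
(7, -6, 13) → sum 14
(-6, 13, 9) → sum 16
(13, 9, 8) → sum 30
Minimum of these is -10.

-10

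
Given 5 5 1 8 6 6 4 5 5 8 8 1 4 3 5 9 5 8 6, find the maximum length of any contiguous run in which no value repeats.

6

[5] len 1
[5] len 1
[5, 1] len 2
[5, 1, 8] len 3
[5, 1, 8, 6] len 4
[6] len 1
[6, 4] len 2
[6, 4, 5] len 3
[5] len 1
[5, 8] len 2
[8] len 1
[8, 1] len 2
[8, 1, 4] len 3
[8, 1, 4, 3] len 4
[8, 1, 4, 3, 5] len 5
[8, 1, 4, 3, 5, 9] len 6
[9, 5] len 2
[9, 5, 8] len 3
[9, 5, 8, 6] len 4
Longest all-distinct length: 6.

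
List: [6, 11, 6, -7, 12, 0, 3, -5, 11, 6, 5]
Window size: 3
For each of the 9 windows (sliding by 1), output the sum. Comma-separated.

(6, 11, 6) → sum 23
(11, 6, -7) → sum 10
(6, -7, 12) → sum 11
(-7, 12, 0) → sum 5
(12, 0, 3) → sum 15
(0, 3, -5) → sum -2
(3, -5, 11) → sum 9
(-5, 11, 6) → sum 12
(11, 6, 5) → sum 22

23, 10, 11, 5, 15, -2, 9, 12, 22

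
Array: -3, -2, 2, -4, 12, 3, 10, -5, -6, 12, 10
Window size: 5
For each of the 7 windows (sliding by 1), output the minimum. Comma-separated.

-4, -4, -4, -5, -6, -6, -6

-3 -2 2 -4 12 → min -4
-2 2 -4 12 3 → min -4
2 -4 12 3 10 → min -4
-4 12 3 10 -5 → min -5
12 3 10 -5 -6 → min -6
3 10 -5 -6 12 → min -6
10 -5 -6 12 10 → min -6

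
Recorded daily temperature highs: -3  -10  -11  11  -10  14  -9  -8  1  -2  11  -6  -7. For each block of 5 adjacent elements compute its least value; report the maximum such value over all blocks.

[-3, -10, -11, 11, -10] → min -11
[-10, -11, 11, -10, 14] → min -11
[-11, 11, -10, 14, -9] → min -11
[11, -10, 14, -9, -8] → min -10
[-10, 14, -9, -8, 1] → min -10
[14, -9, -8, 1, -2] → min -9
[-9, -8, 1, -2, 11] → min -9
[-8, 1, -2, 11, -6] → min -8
[1, -2, 11, -6, -7] → min -7
Maximum of these is -7.

-7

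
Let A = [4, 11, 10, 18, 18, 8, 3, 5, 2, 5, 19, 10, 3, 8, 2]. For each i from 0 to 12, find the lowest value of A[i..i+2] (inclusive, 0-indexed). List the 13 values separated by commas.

4 11 10 → min 4
11 10 18 → min 10
10 18 18 → min 10
18 18 8 → min 8
18 8 3 → min 3
8 3 5 → min 3
3 5 2 → min 2
5 2 5 → min 2
2 5 19 → min 2
5 19 10 → min 5
19 10 3 → min 3
10 3 8 → min 3
3 8 2 → min 2

4, 10, 10, 8, 3, 3, 2, 2, 2, 5, 3, 3, 2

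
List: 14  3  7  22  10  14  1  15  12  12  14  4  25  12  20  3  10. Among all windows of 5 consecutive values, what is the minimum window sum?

52

Window sums for each of the 13 positions:
14 3 7 22 10 → sum 56
3 7 22 10 14 → sum 56
7 22 10 14 1 → sum 54
22 10 14 1 15 → sum 62
10 14 1 15 12 → sum 52
14 1 15 12 12 → sum 54
1 15 12 12 14 → sum 54
15 12 12 14 4 → sum 57
12 12 14 4 25 → sum 67
12 14 4 25 12 → sum 67
14 4 25 12 20 → sum 75
4 25 12 20 3 → sum 64
25 12 20 3 10 → sum 70
Minimum of these is 52.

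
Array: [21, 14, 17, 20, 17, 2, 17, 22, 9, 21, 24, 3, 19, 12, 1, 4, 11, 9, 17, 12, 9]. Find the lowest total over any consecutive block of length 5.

21 14 17 20 17 → sum 89
14 17 20 17 2 → sum 70
17 20 17 2 17 → sum 73
20 17 2 17 22 → sum 78
17 2 17 22 9 → sum 67
2 17 22 9 21 → sum 71
17 22 9 21 24 → sum 93
22 9 21 24 3 → sum 79
9 21 24 3 19 → sum 76
21 24 3 19 12 → sum 79
24 3 19 12 1 → sum 59
3 19 12 1 4 → sum 39
19 12 1 4 11 → sum 47
12 1 4 11 9 → sum 37
1 4 11 9 17 → sum 42
4 11 9 17 12 → sum 53
11 9 17 12 9 → sum 58
Lowest of these is 37.

37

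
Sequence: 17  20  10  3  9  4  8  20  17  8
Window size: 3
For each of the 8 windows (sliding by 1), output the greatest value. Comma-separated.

20, 20, 10, 9, 9, 20, 20, 20

Sliding a size-3 window across the 10 values:
(17, 20, 10) → max 20
(20, 10, 3) → max 20
(10, 3, 9) → max 10
(3, 9, 4) → max 9
(9, 4, 8) → max 9
(4, 8, 20) → max 20
(8, 20, 17) → max 20
(20, 17, 8) → max 20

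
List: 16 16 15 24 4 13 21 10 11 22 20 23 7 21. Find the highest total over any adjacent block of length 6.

107

[16, 16, 15, 24, 4, 13] → sum 88
[16, 15, 24, 4, 13, 21] → sum 93
[15, 24, 4, 13, 21, 10] → sum 87
[24, 4, 13, 21, 10, 11] → sum 83
[4, 13, 21, 10, 11, 22] → sum 81
[13, 21, 10, 11, 22, 20] → sum 97
[21, 10, 11, 22, 20, 23] → sum 107
[10, 11, 22, 20, 23, 7] → sum 93
[11, 22, 20, 23, 7, 21] → sum 104
Highest of these is 107.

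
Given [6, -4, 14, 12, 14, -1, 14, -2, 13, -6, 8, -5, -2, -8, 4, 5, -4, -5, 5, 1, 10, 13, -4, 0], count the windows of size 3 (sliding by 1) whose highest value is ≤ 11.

[6, -4, 14] → max 14
[-4, 14, 12] → max 14
[14, 12, 14] → max 14
[12, 14, -1] → max 14
[14, -1, 14] → max 14
[-1, 14, -2] → max 14
[14, -2, 13] → max 14
[-2, 13, -6] → max 13
[13, -6, 8] → max 13
[-6, 8, -5] → max 8  ≤ 11 ✓
[8, -5, -2] → max 8  ≤ 11 ✓
[-5, -2, -8] → max -2  ≤ 11 ✓
[-2, -8, 4] → max 4  ≤ 11 ✓
[-8, 4, 5] → max 5  ≤ 11 ✓
[4, 5, -4] → max 5  ≤ 11 ✓
[5, -4, -5] → max 5  ≤ 11 ✓
[-4, -5, 5] → max 5  ≤ 11 ✓
[-5, 5, 1] → max 5  ≤ 11 ✓
[5, 1, 10] → max 10  ≤ 11 ✓
[1, 10, 13] → max 13
[10, 13, -4] → max 13
[13, -4, 0] → max 13
10 windows satisfy the condition.

10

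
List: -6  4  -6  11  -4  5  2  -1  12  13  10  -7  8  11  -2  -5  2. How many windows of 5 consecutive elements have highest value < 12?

7

-6 4 -6 11 -4 → max 11  < 12 ✓
4 -6 11 -4 5 → max 11  < 12 ✓
-6 11 -4 5 2 → max 11  < 12 ✓
11 -4 5 2 -1 → max 11  < 12 ✓
-4 5 2 -1 12 → max 12
5 2 -1 12 13 → max 13
2 -1 12 13 10 → max 13
-1 12 13 10 -7 → max 13
12 13 10 -7 8 → max 13
13 10 -7 8 11 → max 13
10 -7 8 11 -2 → max 11  < 12 ✓
-7 8 11 -2 -5 → max 11  < 12 ✓
8 11 -2 -5 2 → max 11  < 12 ✓
7 windows satisfy the condition.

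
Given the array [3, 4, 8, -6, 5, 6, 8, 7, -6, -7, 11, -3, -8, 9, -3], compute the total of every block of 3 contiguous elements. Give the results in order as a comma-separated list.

15, 6, 7, 5, 19, 21, 9, -6, -2, 1, 0, -2, -2

(3, 4, 8) → sum 15
(4, 8, -6) → sum 6
(8, -6, 5) → sum 7
(-6, 5, 6) → sum 5
(5, 6, 8) → sum 19
(6, 8, 7) → sum 21
(8, 7, -6) → sum 9
(7, -6, -7) → sum -6
(-6, -7, 11) → sum -2
(-7, 11, -3) → sum 1
(11, -3, -8) → sum 0
(-3, -8, 9) → sum -2
(-8, 9, -3) → sum -2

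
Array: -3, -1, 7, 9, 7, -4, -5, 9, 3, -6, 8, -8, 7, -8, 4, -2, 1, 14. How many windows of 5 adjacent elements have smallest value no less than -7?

(-3, -1, 7, 9, 7) → min -3  ≥ -7 ✓
(-1, 7, 9, 7, -4) → min -4  ≥ -7 ✓
(7, 9, 7, -4, -5) → min -5  ≥ -7 ✓
(9, 7, -4, -5, 9) → min -5  ≥ -7 ✓
(7, -4, -5, 9, 3) → min -5  ≥ -7 ✓
(-4, -5, 9, 3, -6) → min -6  ≥ -7 ✓
(-5, 9, 3, -6, 8) → min -6  ≥ -7 ✓
(9, 3, -6, 8, -8) → min -8
(3, -6, 8, -8, 7) → min -8
(-6, 8, -8, 7, -8) → min -8
(8, -8, 7, -8, 4) → min -8
(-8, 7, -8, 4, -2) → min -8
(7, -8, 4, -2, 1) → min -8
(-8, 4, -2, 1, 14) → min -8
7 windows satisfy the condition.

7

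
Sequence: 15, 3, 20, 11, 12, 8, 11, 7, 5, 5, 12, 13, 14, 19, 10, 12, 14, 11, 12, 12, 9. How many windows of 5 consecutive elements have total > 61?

6

(15, 3, 20, 11, 12) → sum 61
(3, 20, 11, 12, 8) → sum 54
(20, 11, 12, 8, 11) → sum 62  > 61 ✓
(11, 12, 8, 11, 7) → sum 49
(12, 8, 11, 7, 5) → sum 43
(8, 11, 7, 5, 5) → sum 36
(11, 7, 5, 5, 12) → sum 40
(7, 5, 5, 12, 13) → sum 42
(5, 5, 12, 13, 14) → sum 49
(5, 12, 13, 14, 19) → sum 63  > 61 ✓
(12, 13, 14, 19, 10) → sum 68  > 61 ✓
(13, 14, 19, 10, 12) → sum 68  > 61 ✓
(14, 19, 10, 12, 14) → sum 69  > 61 ✓
(19, 10, 12, 14, 11) → sum 66  > 61 ✓
(10, 12, 14, 11, 12) → sum 59
(12, 14, 11, 12, 12) → sum 61
(14, 11, 12, 12, 9) → sum 58
6 windows satisfy the condition.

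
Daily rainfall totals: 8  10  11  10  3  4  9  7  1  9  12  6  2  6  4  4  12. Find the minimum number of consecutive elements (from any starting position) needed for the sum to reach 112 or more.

Extend right; whenever the sum reaches 112, record the length and shrink from the left:
add 8: running sum 8 < 112
add 10: running sum 18 < 112
add 11: running sum 29 < 112
add 10: running sum 39 < 112
add 3: running sum 42 < 112
add 4: running sum 46 < 112
add 9: running sum 55 < 112
add 7: running sum 62 < 112
add 1: running sum 63 < 112
add 9: running sum 72 < 112
add 12: running sum 84 < 112
add 6: running sum 90 < 112
add 2: running sum 92 < 112
add 6: running sum 98 < 112
add 4: running sum 102 < 112
add 4: running sum 106 < 112
add 12: shortest ending here [8, 10, 11, 10, 3, 4, 9, 7, 1, 9, 12, 6, 2, 6, 4, 4, 12] sum 118, len 17
Shortest qualifying length: 17.

17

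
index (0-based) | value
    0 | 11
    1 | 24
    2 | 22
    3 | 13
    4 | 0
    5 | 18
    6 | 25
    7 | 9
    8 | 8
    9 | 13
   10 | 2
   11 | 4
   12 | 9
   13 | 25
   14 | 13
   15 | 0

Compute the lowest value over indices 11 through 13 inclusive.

Elements at indices 11..13: 4, 9, 25
min(4, 9, 25) = 4

4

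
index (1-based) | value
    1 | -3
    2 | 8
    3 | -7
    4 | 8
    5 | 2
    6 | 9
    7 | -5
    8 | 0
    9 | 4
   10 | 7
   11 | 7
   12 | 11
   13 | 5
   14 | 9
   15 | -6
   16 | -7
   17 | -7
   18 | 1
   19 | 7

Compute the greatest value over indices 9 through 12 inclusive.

Elements at indices 9..12: 4, 7, 7, 11
max(4, 7, 7, 11) = 11

11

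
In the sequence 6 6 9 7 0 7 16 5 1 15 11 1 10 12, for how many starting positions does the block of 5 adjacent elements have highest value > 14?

8

[6, 6, 9, 7, 0] → max 9
[6, 9, 7, 0, 7] → max 9
[9, 7, 0, 7, 16] → max 16  > 14 ✓
[7, 0, 7, 16, 5] → max 16  > 14 ✓
[0, 7, 16, 5, 1] → max 16  > 14 ✓
[7, 16, 5, 1, 15] → max 16  > 14 ✓
[16, 5, 1, 15, 11] → max 16  > 14 ✓
[5, 1, 15, 11, 1] → max 15  > 14 ✓
[1, 15, 11, 1, 10] → max 15  > 14 ✓
[15, 11, 1, 10, 12] → max 15  > 14 ✓
8 windows satisfy the condition.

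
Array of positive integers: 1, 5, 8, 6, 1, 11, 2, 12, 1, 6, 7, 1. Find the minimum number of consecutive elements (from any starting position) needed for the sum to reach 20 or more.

add 1: running sum 1 < 20
add 5: running sum 6 < 20
add 8: running sum 14 < 20
add 6: shortest ending here [1, 5, 8, 6] sum 20, len 4
add 1: shortest ending here [5, 8, 6, 1] sum 20, len 4
add 11: shortest ending here [8, 6, 1, 11] sum 26, len 4
add 2: shortest ending here [6, 1, 11, 2] sum 20, len 4
add 12: shortest ending here [11, 2, 12] sum 25, len 3
add 1: shortest ending here [11, 2, 12, 1] sum 26, len 4
add 6: shortest ending here [2, 12, 1, 6] sum 21, len 4
add 7: shortest ending here [12, 1, 6, 7] sum 26, len 4
add 1: shortest ending here [12, 1, 6, 7, 1] sum 27, len 5
Shortest qualifying length: 3.

3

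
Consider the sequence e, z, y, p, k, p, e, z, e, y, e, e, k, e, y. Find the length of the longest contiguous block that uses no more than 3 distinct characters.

Extend right; when distinct count exceeds 3, shrink from the left:
[e] 1 distinct, len 1
[e, z] 2 distinct, len 2
[e, z, y] 3 distinct, len 3
[z, y, p] 3 distinct, len 3
[y, p, k] 3 distinct, len 3
[y, p, k, p] 3 distinct, len 4
[p, k, p, e] 3 distinct, len 4
[p, e, z] 3 distinct, len 3
[p, e, z, e] 3 distinct, len 4
[e, z, e, y] 3 distinct, len 4
[e, z, e, y, e] 3 distinct, len 5
[e, z, e, y, e, e] 3 distinct, len 6
[e, y, e, e, k] 3 distinct, len 5
[e, y, e, e, k, e] 3 distinct, len 6
[e, y, e, e, k, e, y] 3 distinct, len 7
Longest length with ≤3 distinct: 7.

7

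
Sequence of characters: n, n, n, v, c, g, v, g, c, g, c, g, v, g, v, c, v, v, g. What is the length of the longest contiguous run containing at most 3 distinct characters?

Extend right; when distinct count exceeds 3, shrink from the left:
[n] 1 distinct, len 1
[n, n] 1 distinct, len 2
[n, n, n] 1 distinct, len 3
[n, n, n, v] 2 distinct, len 4
[n, n, n, v, c] 3 distinct, len 5
[v, c, g] 3 distinct, len 3
[v, c, g, v] 3 distinct, len 4
[v, c, g, v, g] 3 distinct, len 5
[v, c, g, v, g, c] 3 distinct, len 6
[v, c, g, v, g, c, g] 3 distinct, len 7
[v, c, g, v, g, c, g, c] 3 distinct, len 8
[v, c, g, v, g, c, g, c, g] 3 distinct, len 9
[v, c, g, v, g, c, g, c, g, v] 3 distinct, len 10
[v, c, g, v, g, c, g, c, g, v, g] 3 distinct, len 11
[v, c, g, v, g, c, g, c, g, v, g, v] 3 distinct, len 12
[v, c, g, v, g, c, g, c, g, v, g, v, c] 3 distinct, len 13
[v, c, g, v, g, c, g, c, g, v, g, v, c, v] 3 distinct, len 14
[v, c, g, v, g, c, g, c, g, v, g, v, c, v, v] 3 distinct, len 15
[v, c, g, v, g, c, g, c, g, v, g, v, c, v, v, g] 3 distinct, len 16
Longest length with ≤3 distinct: 16.

16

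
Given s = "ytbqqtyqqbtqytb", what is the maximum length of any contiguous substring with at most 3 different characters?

6

Extend right; when distinct count exceeds 3, shrink from the left:
add y: window [y] (1 distinct), len 1
add t: window [y, t] (2 distinct), len 2
add b: window [y, t, b] (3 distinct), len 3
add q: window [t, b, q] (3 distinct), len 3
add q: window [t, b, q, q] (3 distinct), len 4
add t: window [t, b, q, q, t] (3 distinct), len 5
add y: window [q, q, t, y] (3 distinct), len 4
add q: window [q, q, t, y, q] (3 distinct), len 5
add q: window [q, q, t, y, q, q] (3 distinct), len 6
add b: window [y, q, q, b] (3 distinct), len 4
add t: window [q, q, b, t] (3 distinct), len 4
add q: window [q, q, b, t, q] (3 distinct), len 5
add y: window [t, q, y] (3 distinct), len 3
add t: window [t, q, y, t] (3 distinct), len 4
add b: window [y, t, b] (3 distinct), len 3
Longest length with ≤3 distinct: 6.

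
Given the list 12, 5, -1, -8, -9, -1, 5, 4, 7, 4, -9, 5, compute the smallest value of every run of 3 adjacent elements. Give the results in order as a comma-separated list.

12 5 -1 → min -1
5 -1 -8 → min -8
-1 -8 -9 → min -9
-8 -9 -1 → min -9
-9 -1 5 → min -9
-1 5 4 → min -1
5 4 7 → min 4
4 7 4 → min 4
7 4 -9 → min -9
4 -9 5 → min -9

-1, -8, -9, -9, -9, -1, 4, 4, -9, -9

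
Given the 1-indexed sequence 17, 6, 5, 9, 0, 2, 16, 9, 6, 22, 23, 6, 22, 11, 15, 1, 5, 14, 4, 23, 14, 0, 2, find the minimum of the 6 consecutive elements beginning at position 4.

0

Elements at indices 4..9: 9, 0, 2, 16, 9, 6
min(9, 0, 2, 16, 9, 6) = 0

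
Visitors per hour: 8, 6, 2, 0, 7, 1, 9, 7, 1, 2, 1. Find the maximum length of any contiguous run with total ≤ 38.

add 8: [8] sum 8, len 1
add 6: [8, 6] sum 14, len 2
add 2: [8, 6, 2] sum 16, len 3
add 0: [8, 6, 2, 0] sum 16, len 4
add 7: [8, 6, 2, 0, 7] sum 23, len 5
add 1: [8, 6, 2, 0, 7, 1] sum 24, len 6
add 9: [8, 6, 2, 0, 7, 1, 9] sum 33, len 7
add 7: [6, 2, 0, 7, 1, 9, 7] sum 32, len 7
add 1: [6, 2, 0, 7, 1, 9, 7, 1] sum 33, len 8
add 2: [6, 2, 0, 7, 1, 9, 7, 1, 2] sum 35, len 9
add 1: [6, 2, 0, 7, 1, 9, 7, 1, 2, 1] sum 36, len 10
Longest length seen: 10.

10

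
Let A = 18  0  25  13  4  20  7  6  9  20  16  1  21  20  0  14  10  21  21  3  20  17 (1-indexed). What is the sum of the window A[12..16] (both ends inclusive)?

Elements at indices 12..16: 1, 21, 20, 0, 14
sum(1, 21, 20, 0, 14) = 56

56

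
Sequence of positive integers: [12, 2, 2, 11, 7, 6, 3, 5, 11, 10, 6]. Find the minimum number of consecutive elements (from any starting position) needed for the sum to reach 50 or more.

add 12: running sum 12 < 50
add 2: running sum 14 < 50
add 2: running sum 16 < 50
add 11: running sum 27 < 50
add 7: running sum 34 < 50
add 6: running sum 40 < 50
add 3: running sum 43 < 50
add 5: running sum 48 < 50
add 11: shortest ending here [12, 2, 2, 11, 7, 6, 3, 5, 11] sum 59, len 9
add 10: shortest ending here [11, 7, 6, 3, 5, 11, 10] sum 53, len 7
add 6: shortest ending here [11, 7, 6, 3, 5, 11, 10, 6] sum 59, len 8
Shortest qualifying length: 7.

7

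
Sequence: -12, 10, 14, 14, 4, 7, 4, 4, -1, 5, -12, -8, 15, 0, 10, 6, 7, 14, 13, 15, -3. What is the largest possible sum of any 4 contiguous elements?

49

(-12, 10, 14, 14) → sum 26
(10, 14, 14, 4) → sum 42
(14, 14, 4, 7) → sum 39
(14, 4, 7, 4) → sum 29
(4, 7, 4, 4) → sum 19
(7, 4, 4, -1) → sum 14
(4, 4, -1, 5) → sum 12
(4, -1, 5, -12) → sum -4
(-1, 5, -12, -8) → sum -16
(5, -12, -8, 15) → sum 0
(-12, -8, 15, 0) → sum -5
(-8, 15, 0, 10) → sum 17
(15, 0, 10, 6) → sum 31
(0, 10, 6, 7) → sum 23
(10, 6, 7, 14) → sum 37
(6, 7, 14, 13) → sum 40
(7, 14, 13, 15) → sum 49
(14, 13, 15, -3) → sum 39
Largest of these is 49.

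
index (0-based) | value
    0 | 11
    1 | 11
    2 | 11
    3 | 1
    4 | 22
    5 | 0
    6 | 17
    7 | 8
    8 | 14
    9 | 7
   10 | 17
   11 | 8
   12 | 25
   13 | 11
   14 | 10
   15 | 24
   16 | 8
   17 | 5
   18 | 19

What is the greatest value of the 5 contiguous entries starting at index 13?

Elements at indices 13..17: 11, 10, 24, 8, 5
max(11, 10, 24, 8, 5) = 24

24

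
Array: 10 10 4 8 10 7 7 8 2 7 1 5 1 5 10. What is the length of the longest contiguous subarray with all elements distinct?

[10] len 1
[10] len 1
[10, 4] len 2
[10, 4, 8] len 3
[4, 8, 10] len 3
[4, 8, 10, 7] len 4
[7] len 1
[7, 8] len 2
[7, 8, 2] len 3
[8, 2, 7] len 3
[8, 2, 7, 1] len 4
[8, 2, 7, 1, 5] len 5
[5, 1] len 2
[1, 5] len 2
[1, 5, 10] len 3
Longest all-distinct length: 5.

5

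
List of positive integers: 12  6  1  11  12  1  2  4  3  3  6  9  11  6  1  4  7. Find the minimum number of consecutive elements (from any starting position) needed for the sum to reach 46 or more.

8

add 12: running sum 12 < 46
add 6: running sum 18 < 46
add 1: running sum 19 < 46
add 11: running sum 30 < 46
add 12: running sum 42 < 46
add 1: running sum 43 < 46
add 2: running sum 45 < 46
add 4: shortest ending here [12, 6, 1, 11, 12, 1, 2, 4] sum 49, len 8
add 3: shortest ending here [12, 6, 1, 11, 12, 1, 2, 4, 3] sum 52, len 9
add 3: shortest ending here [12, 6, 1, 11, 12, 1, 2, 4, 3, 3] sum 55, len 10
add 6: shortest ending here [6, 1, 11, 12, 1, 2, 4, 3, 3, 6] sum 49, len 10
add 9: shortest ending here [11, 12, 1, 2, 4, 3, 3, 6, 9] sum 51, len 9
add 11: shortest ending here [12, 1, 2, 4, 3, 3, 6, 9, 11] sum 51, len 9
add 6: shortest ending here [12, 1, 2, 4, 3, 3, 6, 9, 11, 6] sum 57, len 10
add 1: shortest ending here [1, 2, 4, 3, 3, 6, 9, 11, 6, 1] sum 46, len 10
add 4: shortest ending here [4, 3, 3, 6, 9, 11, 6, 1, 4] sum 47, len 9
add 7: shortest ending here [3, 6, 9, 11, 6, 1, 4, 7] sum 47, len 8
Shortest qualifying length: 8.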